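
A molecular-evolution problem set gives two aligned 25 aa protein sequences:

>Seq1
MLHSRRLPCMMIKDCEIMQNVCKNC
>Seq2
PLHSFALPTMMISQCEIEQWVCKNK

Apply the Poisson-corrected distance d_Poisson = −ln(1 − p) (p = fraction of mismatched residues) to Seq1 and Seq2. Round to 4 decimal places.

0.4463

Mismatches occur at site 1 (M→P), site 5 (R→F), site 6 (R→A), site 9 (C→T), site 13 (K→S), site 14 (D→Q), site 18 (M→E), site 20 (N→W), site 25 (C→K).
p = 9/25 = 0.360000.
d = −ln(1 − 0.360000) = −ln(0.640000) = 0.4463.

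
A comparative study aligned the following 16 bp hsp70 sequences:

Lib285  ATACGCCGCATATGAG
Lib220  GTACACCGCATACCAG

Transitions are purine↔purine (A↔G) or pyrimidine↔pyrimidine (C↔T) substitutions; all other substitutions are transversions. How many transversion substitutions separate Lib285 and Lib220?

The sequences differ at positions 1 (A/G, transition), 5 (G/A, transition), 13 (T/C, transition), 14 (G/C, transversion).
Of the 4 differences, 3 transitions and 1 transversion, so the answer is 1.

1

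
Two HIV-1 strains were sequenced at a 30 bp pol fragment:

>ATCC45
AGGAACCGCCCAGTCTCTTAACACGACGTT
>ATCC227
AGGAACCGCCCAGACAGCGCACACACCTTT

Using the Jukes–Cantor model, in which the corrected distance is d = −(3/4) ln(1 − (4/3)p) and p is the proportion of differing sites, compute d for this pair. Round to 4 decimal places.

0.3831

Mismatches occur at site 14 (T→A), site 16 (T→A), site 17 (C→G), site 18 (T→C), site 19 (T→G), site 20 (A→C), site 25 (G→A), site 26 (A→C), site 28 (G→T).
p = 9/30 = 0.300000.
d = −0.75 · ln(1 − (4/3)·0.300000) = −0.75 · ln(0.600000) = −0.75 · (-0.510826) = 0.3831.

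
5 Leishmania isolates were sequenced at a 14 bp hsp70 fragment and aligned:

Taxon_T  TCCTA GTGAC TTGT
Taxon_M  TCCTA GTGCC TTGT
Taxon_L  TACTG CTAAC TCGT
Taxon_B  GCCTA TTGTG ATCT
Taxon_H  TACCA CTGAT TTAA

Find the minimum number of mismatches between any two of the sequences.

1

Pairwise Hamming distances:
  Taxon_T vs Taxon_M: 1
  Taxon_T vs Taxon_L: 5
  Taxon_T vs Taxon_B: 6
  Taxon_T vs Taxon_H: 6
  Taxon_M vs Taxon_L: 6
  Taxon_M vs Taxon_B: 6
  Taxon_M vs Taxon_H: 7
  Taxon_L vs Taxon_B: 10
  Taxon_L vs Taxon_H: 7
  Taxon_B vs Taxon_H: 9
The smallest is 1, between Taxon_T and Taxon_M.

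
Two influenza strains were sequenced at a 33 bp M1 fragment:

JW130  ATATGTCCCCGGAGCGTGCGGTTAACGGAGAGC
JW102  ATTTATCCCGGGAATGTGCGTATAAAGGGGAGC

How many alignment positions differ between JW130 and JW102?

9

The sequences differ at positions 3 (A/T), 5 (G/A), 10 (C/G), 14 (G/A), 15 (C/T), 21 (G/T), 22 (T/A), 26 (C/A), 29 (A/G).
That gives 9 mismatches out of 33 aligned sites, so the Hamming distance is 9.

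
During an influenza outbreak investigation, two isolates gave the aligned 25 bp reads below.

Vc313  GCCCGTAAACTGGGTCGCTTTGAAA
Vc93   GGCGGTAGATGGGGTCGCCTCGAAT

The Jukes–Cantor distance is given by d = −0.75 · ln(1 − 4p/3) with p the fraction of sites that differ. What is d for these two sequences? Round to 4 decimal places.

0.4172

The sequences differ at positions 2 (C/G), 4 (C/G), 8 (A/G), 10 (C/T), 11 (T/G), 19 (T/C), 21 (T/C), 25 (A/T).
p = 8/25 = 0.320000.
d = −0.75 · ln(1 − (4/3)·0.320000) = −0.75 · ln(0.573333) = −0.75 · (-0.556289) = 0.4172.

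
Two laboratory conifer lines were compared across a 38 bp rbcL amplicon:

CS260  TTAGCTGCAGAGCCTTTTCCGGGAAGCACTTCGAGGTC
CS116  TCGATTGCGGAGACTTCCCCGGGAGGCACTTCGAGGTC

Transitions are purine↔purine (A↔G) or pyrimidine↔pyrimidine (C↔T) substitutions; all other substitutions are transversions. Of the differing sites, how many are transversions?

Mismatches occur at site 2 (T↔C, transition), site 3 (A↔G, transition), site 4 (G↔A, transition), site 5 (C↔T, transition), site 9 (A↔G, transition), site 13 (C↔A, transversion), site 17 (T↔C, transition), site 18 (T↔C, transition), site 25 (A↔G, transition).
Of the 9 differences, 8 transitions and 1 transversion, so the answer is 1.

1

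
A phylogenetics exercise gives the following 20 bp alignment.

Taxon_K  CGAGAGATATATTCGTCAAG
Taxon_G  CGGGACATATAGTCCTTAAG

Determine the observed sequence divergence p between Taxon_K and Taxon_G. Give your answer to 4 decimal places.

0.2500

The sequences differ at positions 3 (A/G), 6 (G/C), 12 (T/G), 15 (G/C), 17 (C/T).
There are 5 differences over 20 sites, so p = 5/20 = 0.2500.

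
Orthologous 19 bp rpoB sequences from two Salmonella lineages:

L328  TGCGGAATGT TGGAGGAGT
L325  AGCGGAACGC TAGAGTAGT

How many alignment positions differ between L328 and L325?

5

Differing sites — 1:T/A; 8:T/C; 10:T/C; 12:G/A; 16:G/T.
That gives 5 mismatches out of 19 aligned sites, so the Hamming distance is 5.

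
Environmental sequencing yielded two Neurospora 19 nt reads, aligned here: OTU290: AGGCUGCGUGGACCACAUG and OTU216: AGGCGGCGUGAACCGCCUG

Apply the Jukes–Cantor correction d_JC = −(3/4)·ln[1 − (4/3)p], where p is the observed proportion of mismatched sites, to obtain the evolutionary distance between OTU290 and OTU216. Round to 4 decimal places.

Differing sites — 5:U/G; 11:G/A; 15:A/G; 17:A/C.
p = 4/19 = 0.210526.
d = −0.75 · ln(1 − (4/3)·0.210526) = −0.75 · ln(0.719299) = −0.75 · (-0.329478) = 0.2471.

0.2471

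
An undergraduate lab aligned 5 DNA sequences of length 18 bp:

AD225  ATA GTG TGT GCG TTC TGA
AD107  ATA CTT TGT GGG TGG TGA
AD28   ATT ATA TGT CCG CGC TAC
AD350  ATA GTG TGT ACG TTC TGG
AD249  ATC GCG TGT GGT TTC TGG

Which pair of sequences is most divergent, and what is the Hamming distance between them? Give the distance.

11

Pairwise Hamming distances:
  AD225 vs AD107: 5
  AD225 vs AD28: 8
  AD225 vs AD350: 2
  AD225 vs AD249: 5
  AD107 vs AD28: 9
  AD107 vs AD350: 7
  AD107 vs AD249: 8
  AD28 vs AD350: 8
  AD28 vs AD249: 11
  AD350 vs AD249: 5
The largest is 11, between AD28 and AD249.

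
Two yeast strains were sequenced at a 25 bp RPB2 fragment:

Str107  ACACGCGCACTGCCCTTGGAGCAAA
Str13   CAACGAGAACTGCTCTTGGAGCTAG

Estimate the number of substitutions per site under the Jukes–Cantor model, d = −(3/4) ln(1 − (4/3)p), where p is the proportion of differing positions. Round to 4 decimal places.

Mismatches occur at site 1 (A→C), site 2 (C→A), site 6 (C→A), site 8 (C→A), site 14 (C→T), site 23 (A→T), site 25 (A→G).
p = 7/25 = 0.280000.
d = −0.75 · ln(1 − (4/3)·0.280000) = −0.75 · ln(0.626667) = −0.75 · (-0.467340) = 0.3505.

0.3505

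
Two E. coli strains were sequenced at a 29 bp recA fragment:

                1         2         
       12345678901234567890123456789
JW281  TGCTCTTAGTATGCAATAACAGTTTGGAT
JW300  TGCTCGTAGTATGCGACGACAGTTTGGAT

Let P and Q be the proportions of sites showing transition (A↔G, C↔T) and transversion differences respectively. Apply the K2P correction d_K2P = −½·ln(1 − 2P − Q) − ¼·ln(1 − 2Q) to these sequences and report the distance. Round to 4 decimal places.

Differing sites — 6:T/G (Tv); 15:A/G (Ti); 17:T/C (Ti); 18:A/G (Ti).
Of the 4 differences, 3 transitions and 1 transversion over 29 sites: P = 3/29 = 0.103448, Q = 1/29 = 0.034483.
d = −0.5·ln(0.758621) − 0.25·ln(0.931034) = −0.5·(-0.276253) − 0.25·(-0.071459) = 0.1560.

0.1560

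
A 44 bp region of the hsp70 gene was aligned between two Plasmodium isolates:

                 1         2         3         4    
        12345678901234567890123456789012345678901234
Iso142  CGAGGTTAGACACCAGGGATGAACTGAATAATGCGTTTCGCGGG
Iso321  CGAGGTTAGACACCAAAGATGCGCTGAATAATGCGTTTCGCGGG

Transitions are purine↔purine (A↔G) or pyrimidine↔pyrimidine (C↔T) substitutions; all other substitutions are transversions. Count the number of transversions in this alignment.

1

Mismatches occur at site 16 (G/A, transition), site 17 (G/A, transition), site 22 (A/C, transversion), site 23 (A/G, transition).
Of the 4 differences, 3 transitions and 1 transversion, so the answer is 1.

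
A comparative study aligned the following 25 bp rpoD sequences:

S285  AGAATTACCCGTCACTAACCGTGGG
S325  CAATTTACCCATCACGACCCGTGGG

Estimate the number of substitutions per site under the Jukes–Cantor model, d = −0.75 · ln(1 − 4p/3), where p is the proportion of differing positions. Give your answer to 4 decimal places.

0.2892

Differing sites — 1:A/C; 2:G/A; 4:A/T; 11:G/A; 16:T/G; 18:A/C.
p = 6/25 = 0.240000.
d = −0.75 · ln(1 − (4/3)·0.240000) = −0.75 · ln(0.680000) = −0.75 · (-0.385662) = 0.2892.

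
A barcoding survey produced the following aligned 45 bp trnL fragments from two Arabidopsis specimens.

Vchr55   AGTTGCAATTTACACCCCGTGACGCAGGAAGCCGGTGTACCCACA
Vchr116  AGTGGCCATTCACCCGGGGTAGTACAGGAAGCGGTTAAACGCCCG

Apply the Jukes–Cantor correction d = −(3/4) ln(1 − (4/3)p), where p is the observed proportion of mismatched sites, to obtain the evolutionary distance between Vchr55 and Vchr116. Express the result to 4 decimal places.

0.5716

Differing sites — 4:T/G; 7:A/C; 11:T/C; 14:A/C; 16:C/G; 17:C/G; 18:C/G; 21:G/A; 22:A/G; 23:C/T; 24:G/A; 33:C/G; 35:G/T; 37:G/A; 38:T/A; 41:C/G; 43:A/C; 45:A/G.
p = 18/45 = 0.400000.
d = −0.75 · ln(1 − (4/3)·0.400000) = −0.75 · ln(0.466667) = −0.75 · (-0.762139) = 0.5716.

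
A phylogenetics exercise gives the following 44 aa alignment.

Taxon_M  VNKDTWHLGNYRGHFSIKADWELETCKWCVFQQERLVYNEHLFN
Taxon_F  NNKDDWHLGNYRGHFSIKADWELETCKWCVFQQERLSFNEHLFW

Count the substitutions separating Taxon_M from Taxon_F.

The sequences differ at positions 1 (V/N), 5 (T/D), 37 (V/S), 38 (Y/F), 44 (N/W).
That gives 5 mismatches out of 44 aligned sites, so the Hamming distance is 5.

5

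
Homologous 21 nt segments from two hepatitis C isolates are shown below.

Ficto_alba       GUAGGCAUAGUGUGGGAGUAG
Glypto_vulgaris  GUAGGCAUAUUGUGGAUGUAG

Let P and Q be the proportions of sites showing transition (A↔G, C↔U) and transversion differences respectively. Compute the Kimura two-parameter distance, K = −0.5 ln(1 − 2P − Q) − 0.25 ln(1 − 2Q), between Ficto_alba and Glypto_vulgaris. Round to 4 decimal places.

Differing sites — 10:G/U (Tv); 16:G/A (Ti); 17:A/U (Tv).
Of the 3 differences, 1 transition and 2 transversions over 21 sites: P = 1/21 = 0.047619, Q = 2/21 = 0.095238.
d = −0.5·ln(0.809524) − 0.25·ln(0.809524) = −0.5·(-0.211309) − 0.25·(-0.211309) = 0.1585.

0.1585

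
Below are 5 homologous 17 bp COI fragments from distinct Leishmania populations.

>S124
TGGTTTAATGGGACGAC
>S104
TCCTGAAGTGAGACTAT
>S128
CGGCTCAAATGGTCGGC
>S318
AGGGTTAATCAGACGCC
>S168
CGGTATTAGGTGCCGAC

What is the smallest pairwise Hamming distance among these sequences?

Pairwise Hamming distances:
  S124 vs S104: 8
  S124 vs S128: 7
  S124 vs S318: 5
  S124 vs S168: 6
  S104 vs S128: 14
  S104 vs S318: 11
  S104 vs S168: 12
  S128 vs S318: 8
  S128 vs S168: 9
  S318 vs S168: 9
The smallest is 5, between S124 and S318.

5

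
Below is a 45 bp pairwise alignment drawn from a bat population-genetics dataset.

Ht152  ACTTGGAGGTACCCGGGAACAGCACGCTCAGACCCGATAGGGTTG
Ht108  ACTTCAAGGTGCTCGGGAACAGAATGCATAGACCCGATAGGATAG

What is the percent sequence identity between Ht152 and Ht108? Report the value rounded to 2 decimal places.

77.78%

Mismatches occur at site 5 (G↔C), site 6 (G↔A), site 11 (A↔G), site 13 (C↔T), site 23 (C↔A), site 25 (C↔T), site 28 (T↔A), site 29 (C↔T), site 42 (G↔A), site 44 (T↔A).
35 of the 45 sites match, so the percent identity is 35/45 × 100 = 77.78%.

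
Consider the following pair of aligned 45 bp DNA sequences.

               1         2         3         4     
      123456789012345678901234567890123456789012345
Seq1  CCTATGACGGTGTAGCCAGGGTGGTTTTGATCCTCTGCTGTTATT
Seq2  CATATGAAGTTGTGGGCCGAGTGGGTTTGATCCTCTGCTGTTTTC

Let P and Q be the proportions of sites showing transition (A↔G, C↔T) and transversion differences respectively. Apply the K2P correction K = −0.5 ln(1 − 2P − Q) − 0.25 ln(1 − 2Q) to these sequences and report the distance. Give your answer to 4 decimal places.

Mismatches occur at site 2 (C→A, transversion), site 8 (C→A, transversion), site 10 (G→T, transversion), site 14 (A→G, transition), site 16 (C→G, transversion), site 18 (A→C, transversion), site 20 (G→A, transition), site 25 (T→G, transversion), site 43 (A→T, transversion), site 45 (T→C, transition).
Of the 10 differences, 3 transitions and 7 transversions over 45 sites: P = 3/45 = 0.066667, Q = 7/45 = 0.155556.
d = −0.5·ln(0.711110) − 0.25·ln(0.688888) = −0.5·(-0.340928) − 0.25·(-0.372677) = 0.2636.

0.2636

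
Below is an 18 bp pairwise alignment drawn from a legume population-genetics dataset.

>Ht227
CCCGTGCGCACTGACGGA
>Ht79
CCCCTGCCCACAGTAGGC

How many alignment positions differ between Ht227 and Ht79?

6

Differing sites — 4:G/C; 8:G/C; 12:T/A; 14:A/T; 15:C/A; 18:A/C.
That gives 6 mismatches out of 18 aligned sites, so the Hamming distance is 6.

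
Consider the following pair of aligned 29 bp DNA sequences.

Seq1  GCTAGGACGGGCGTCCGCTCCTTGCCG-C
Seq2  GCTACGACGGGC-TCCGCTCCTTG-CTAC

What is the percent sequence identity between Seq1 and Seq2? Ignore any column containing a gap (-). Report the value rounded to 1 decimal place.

92.3%

Excluding the 3 gap columns leaves 26 comparable sites.
Mismatches occur at site 5 (G↔C), site 27 (G↔T).
24 of the 26 comparable sites match, so the percent identity is 24/26 × 100 = 92.3%.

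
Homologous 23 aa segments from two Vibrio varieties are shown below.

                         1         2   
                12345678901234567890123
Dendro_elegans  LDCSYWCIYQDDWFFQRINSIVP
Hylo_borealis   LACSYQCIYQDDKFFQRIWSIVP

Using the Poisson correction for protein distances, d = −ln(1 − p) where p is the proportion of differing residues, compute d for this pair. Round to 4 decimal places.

Mismatches occur at site 2 (D/A), site 6 (W/Q), site 13 (W/K), site 19 (N/W).
p = 4/23 = 0.173913.
d = −ln(1 − 0.173913) = −ln(0.826087) = 0.1911.

0.1911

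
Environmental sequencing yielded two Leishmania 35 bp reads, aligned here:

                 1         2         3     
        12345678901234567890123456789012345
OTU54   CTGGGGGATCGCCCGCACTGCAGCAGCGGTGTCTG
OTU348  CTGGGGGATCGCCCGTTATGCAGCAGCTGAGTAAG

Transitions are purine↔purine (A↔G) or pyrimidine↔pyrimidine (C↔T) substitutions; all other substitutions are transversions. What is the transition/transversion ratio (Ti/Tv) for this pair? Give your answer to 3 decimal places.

0.167

The sequences differ at positions 16 (C/T, transition), 17 (A/T, transversion), 18 (C/A, transversion), 28 (G/T, transversion), 30 (T/A, transversion), 33 (C/A, transversion), 34 (T/A, transversion).
Of the 7 differences, 1 transition and 6 transversions, so Ti/Tv = 1/6 = 0.167.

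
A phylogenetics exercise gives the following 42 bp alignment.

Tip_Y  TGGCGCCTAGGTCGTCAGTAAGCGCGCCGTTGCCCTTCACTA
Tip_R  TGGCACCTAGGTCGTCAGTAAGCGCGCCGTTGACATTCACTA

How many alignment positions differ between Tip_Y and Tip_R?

3

The sequences differ at positions 5 (G/A), 33 (C/A), 35 (C/A).
That gives 3 mismatches out of 42 aligned sites, so the Hamming distance is 3.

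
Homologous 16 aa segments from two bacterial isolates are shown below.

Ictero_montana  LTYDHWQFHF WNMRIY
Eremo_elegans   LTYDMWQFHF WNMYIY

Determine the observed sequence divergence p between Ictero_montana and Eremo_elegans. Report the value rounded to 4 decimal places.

0.1250

The sequences differ at positions 5 (H/M), 14 (R/Y).
There are 2 differences over 16 sites, so p = 2/16 = 0.1250.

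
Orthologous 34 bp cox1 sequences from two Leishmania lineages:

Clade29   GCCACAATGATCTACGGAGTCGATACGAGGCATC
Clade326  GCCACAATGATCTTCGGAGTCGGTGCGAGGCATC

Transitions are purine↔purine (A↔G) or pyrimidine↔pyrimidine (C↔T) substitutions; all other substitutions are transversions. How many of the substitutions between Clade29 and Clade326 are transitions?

The sequences differ at positions 14 (A/T, transversion), 23 (A/G, transition), 25 (A/G, transition).
Of the 3 differences, 2 transitions and 1 transversion, so the answer is 2.

2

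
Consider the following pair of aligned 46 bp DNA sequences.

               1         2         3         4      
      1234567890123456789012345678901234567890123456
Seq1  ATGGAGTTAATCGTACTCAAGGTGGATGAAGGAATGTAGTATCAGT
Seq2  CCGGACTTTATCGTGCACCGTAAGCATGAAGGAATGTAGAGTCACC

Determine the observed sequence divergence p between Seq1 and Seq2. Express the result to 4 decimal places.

0.3478

Mismatches occur at site 1 (A→C), site 2 (T→C), site 6 (G→C), site 9 (A→T), site 15 (A→G), site 17 (T→A), site 19 (A→C), site 20 (A→G), site 21 (G→T), site 22 (G→A), site 23 (T→A), site 25 (G→C), site 40 (T→A), site 41 (A→G), site 45 (G→C), site 46 (T→C).
There are 16 differences over 46 sites, so p = 16/46 = 0.3478.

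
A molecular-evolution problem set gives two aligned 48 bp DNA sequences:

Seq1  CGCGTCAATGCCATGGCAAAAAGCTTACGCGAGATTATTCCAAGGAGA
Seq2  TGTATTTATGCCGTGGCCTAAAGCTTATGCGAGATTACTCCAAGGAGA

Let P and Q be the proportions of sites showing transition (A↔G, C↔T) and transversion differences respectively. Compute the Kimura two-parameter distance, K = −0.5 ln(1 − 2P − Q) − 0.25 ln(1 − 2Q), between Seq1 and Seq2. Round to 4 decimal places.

The sequences differ at positions 1 (C/T, transition), 3 (C/T, transition), 4 (G/A, transition), 6 (C/T, transition), 7 (A/T, transversion), 13 (A/G, transition), 18 (A/C, transversion), 19 (A/T, transversion), 28 (C/T, transition), 38 (T/C, transition).
Of the 10 differences, 7 transitions and 3 transversions over 48 sites: P = 7/48 = 0.145833, Q = 3/48 = 0.062500.
d = −0.5·ln(0.645834) − 0.25·ln(0.875000) = −0.5·(-0.437213) − 0.25·(-0.133531) = 0.2520.

0.2520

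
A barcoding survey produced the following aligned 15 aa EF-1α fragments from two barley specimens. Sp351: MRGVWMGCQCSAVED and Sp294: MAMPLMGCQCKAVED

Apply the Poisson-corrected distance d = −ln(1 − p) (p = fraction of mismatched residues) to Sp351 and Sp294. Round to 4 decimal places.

The sequences differ at positions 2 (R/A), 3 (G/M), 4 (V/P), 5 (W/L), 11 (S/K).
p = 5/15 = 0.333333.
d = −ln(1 − 0.333333) = −ln(0.666667) = 0.4055.

0.4055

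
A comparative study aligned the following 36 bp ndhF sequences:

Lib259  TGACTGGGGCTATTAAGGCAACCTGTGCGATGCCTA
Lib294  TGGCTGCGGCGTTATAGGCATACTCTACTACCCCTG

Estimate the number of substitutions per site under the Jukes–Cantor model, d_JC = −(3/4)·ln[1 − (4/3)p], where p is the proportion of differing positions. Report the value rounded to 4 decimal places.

0.5482

Mismatches occur at site 3 (A→G), site 7 (G→C), site 11 (T→G), site 12 (A→T), site 14 (T→A), site 15 (A→T), site 21 (A→T), site 22 (C→A), site 25 (G→C), site 27 (G→A), site 29 (G→T), site 31 (T→C), site 32 (G→C), site 36 (A→G).
p = 14/36 = 0.388889.
d = −0.75 · ln(1 − (4/3)·0.388889) = −0.75 · ln(0.481481) = −0.75 · (-0.730889) = 0.5482.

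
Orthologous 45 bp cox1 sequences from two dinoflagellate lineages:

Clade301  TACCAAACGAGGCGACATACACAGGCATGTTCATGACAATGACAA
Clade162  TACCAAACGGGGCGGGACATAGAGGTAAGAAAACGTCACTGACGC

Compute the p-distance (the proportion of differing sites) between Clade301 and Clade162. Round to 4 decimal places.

Mismatches occur at site 10 (A/G), site 15 (A/G), site 16 (C/G), site 18 (T/C), site 20 (C/T), site 22 (C/G), site 26 (C/T), site 28 (T/A), site 30 (T/A), site 31 (T/A), site 32 (C/A), site 34 (T/C), site 36 (A/T), site 39 (A/C), site 44 (A/G), site 45 (A/C).
There are 16 differences over 45 sites, so p = 16/45 = 0.3556.

0.3556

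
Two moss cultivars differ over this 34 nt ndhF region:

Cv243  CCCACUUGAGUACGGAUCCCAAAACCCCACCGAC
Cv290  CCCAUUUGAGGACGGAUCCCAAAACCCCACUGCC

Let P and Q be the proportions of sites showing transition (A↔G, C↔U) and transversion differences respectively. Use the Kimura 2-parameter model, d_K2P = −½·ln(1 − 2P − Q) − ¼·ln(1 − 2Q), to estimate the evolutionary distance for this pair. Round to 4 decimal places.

0.1284

Differing sites — 5:C/U (Ti); 11:U/G (Tv); 31:C/U (Ti); 33:A/C (Tv).
Of the 4 differences, 2 transitions and 2 transversions over 34 sites: P = 2/34 = 0.058824, Q = 2/34 = 0.058824.
d = −0.5·ln(0.823528) − 0.25·ln(0.882352) = −0.5·(-0.194158) − 0.25·(-0.125164) = 0.1284.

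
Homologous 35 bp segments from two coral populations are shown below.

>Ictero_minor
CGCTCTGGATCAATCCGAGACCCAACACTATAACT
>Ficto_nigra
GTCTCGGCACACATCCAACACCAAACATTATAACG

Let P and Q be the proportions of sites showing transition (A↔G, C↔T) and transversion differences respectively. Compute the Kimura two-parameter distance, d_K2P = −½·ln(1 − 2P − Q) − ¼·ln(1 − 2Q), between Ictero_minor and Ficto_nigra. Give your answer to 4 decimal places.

0.4603

Differing sites — 1:C/G (Tv); 2:G/T (Tv); 6:T/G (Tv); 8:G/C (Tv); 10:T/C (Ti); 11:C/A (Tv); 12:A/C (Tv); 17:G/A (Ti); 19:G/C (Tv); 23:C/A (Tv); 28:C/T (Ti); 35:T/G (Tv).
Of the 12 differences, 3 transitions and 9 transversions over 35 sites: P = 3/35 = 0.085714, Q = 9/35 = 0.257143.
d = −0.5·ln(0.571429) − 0.25·ln(0.485714) = −0.5·(-0.559615) − 0.25·(-0.722135) = 0.4603.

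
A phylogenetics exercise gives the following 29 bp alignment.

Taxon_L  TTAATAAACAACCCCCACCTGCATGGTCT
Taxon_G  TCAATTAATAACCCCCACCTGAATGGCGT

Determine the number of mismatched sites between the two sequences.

6

Mismatches occur at site 2 (T→C), site 6 (A→T), site 9 (C→T), site 22 (C→A), site 27 (T→C), site 28 (C→G).
That gives 6 mismatches out of 29 aligned sites, so the Hamming distance is 6.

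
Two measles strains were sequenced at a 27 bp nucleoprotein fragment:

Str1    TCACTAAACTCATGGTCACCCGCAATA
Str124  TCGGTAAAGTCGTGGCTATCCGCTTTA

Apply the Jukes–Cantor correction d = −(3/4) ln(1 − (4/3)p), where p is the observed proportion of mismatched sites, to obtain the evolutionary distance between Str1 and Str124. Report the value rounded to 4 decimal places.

Differing sites — 3:A/G; 4:C/G; 9:C/G; 12:A/G; 16:T/C; 17:C/T; 19:C/T; 24:A/T; 25:A/T.
p = 9/27 = 0.333333.
d = −0.75 · ln(1 − (4/3)·0.333333) = −0.75 · ln(0.555556) = −0.75 · (-0.587786) = 0.4408.

0.4408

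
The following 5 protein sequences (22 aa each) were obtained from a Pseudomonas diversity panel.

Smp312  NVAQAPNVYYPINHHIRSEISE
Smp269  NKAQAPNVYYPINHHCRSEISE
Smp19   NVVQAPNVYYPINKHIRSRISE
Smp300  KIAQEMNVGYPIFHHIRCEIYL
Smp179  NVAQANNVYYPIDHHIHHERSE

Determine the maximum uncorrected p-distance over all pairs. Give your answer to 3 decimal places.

0.545

Pairwise Hamming distances:
  Smp312 vs Smp269: 2
  Smp312 vs Smp19: 3
  Smp312 vs Smp300: 9
  Smp312 vs Smp179: 5
  Smp269 vs Smp19: 5
  Smp269 vs Smp300: 10
  Smp269 vs Smp179: 7
  Smp19 vs Smp300: 12
  Smp19 vs Smp179: 8
  Smp300 vs Smp179: 11
The largest is 12 mismatches, between Smp19 and Smp300; p = 12/22 = 0.545.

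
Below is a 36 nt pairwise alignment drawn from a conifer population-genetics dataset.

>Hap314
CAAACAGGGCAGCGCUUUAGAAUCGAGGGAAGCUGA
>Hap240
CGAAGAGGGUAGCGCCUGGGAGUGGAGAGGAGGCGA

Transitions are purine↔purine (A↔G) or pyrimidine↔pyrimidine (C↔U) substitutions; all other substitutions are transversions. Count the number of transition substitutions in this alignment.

Mismatches occur at site 2 (A↔G, transition), site 5 (C↔G, transversion), site 10 (C↔U, transition), site 16 (U↔C, transition), site 18 (U↔G, transversion), site 19 (A↔G, transition), site 22 (A↔G, transition), site 24 (C↔G, transversion), site 28 (G↔A, transition), site 30 (A↔G, transition), site 33 (C↔G, transversion), site 34 (U↔C, transition).
Of the 12 differences, 8 transitions and 4 transversions, so the answer is 8.

8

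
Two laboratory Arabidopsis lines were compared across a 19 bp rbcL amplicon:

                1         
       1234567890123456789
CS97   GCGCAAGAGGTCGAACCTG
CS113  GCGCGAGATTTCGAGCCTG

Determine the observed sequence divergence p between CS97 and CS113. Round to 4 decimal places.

Differing sites — 5:A/G; 9:G/T; 10:G/T; 15:A/G.
There are 4 differences over 19 sites, so p = 4/19 = 0.2105.

0.2105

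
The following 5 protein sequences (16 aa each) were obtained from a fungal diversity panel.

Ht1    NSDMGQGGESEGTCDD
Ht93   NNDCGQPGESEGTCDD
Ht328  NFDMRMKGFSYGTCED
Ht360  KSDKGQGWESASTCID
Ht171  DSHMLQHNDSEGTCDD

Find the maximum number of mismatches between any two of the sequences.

11

Pairwise Hamming distances:
  Ht1 vs Ht93: 3
  Ht1 vs Ht328: 7
  Ht1 vs Ht360: 6
  Ht1 vs Ht171: 6
  Ht93 vs Ht328: 8
  Ht93 vs Ht360: 8
  Ht93 vs Ht171: 8
  Ht328 vs Ht360: 11
  Ht328 vs Ht171: 10
  Ht360 vs Ht171: 10
The largest is 11, between Ht328 and Ht360.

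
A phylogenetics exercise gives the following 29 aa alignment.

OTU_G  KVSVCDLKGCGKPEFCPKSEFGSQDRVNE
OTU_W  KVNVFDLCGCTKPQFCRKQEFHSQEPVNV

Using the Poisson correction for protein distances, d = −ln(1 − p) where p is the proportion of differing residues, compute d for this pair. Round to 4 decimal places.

Differing sites — 3:S/N; 5:C/F; 8:K/C; 11:G/T; 14:E/Q; 17:P/R; 19:S/Q; 22:G/H; 25:D/E; 26:R/P; 29:E/V.
p = 11/29 = 0.379310.
d = −ln(1 − 0.379310) = −ln(0.620690) = 0.4769.

0.4769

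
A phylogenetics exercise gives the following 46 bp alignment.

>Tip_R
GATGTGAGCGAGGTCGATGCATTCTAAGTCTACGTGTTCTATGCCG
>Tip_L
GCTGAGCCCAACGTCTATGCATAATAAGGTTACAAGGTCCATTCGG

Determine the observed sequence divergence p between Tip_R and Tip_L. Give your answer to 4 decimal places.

Differing sites — 2:A/C; 5:T/A; 7:A/C; 8:G/C; 10:G/A; 12:G/C; 16:G/T; 23:T/A; 24:C/A; 29:T/G; 30:C/T; 34:G/A; 35:T/A; 37:T/G; 40:T/C; 43:G/T; 45:C/G.
There are 17 differences over 46 sites, so p = 17/46 = 0.3696.

0.3696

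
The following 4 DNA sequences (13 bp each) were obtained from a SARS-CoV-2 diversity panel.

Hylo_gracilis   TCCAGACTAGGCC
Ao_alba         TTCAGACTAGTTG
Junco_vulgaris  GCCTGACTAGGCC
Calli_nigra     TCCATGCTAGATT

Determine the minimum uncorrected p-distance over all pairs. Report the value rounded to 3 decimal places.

0.154

Pairwise Hamming distances:
  Hylo_gracilis vs Ao_alba: 4
  Hylo_gracilis vs Junco_vulgaris: 2
  Hylo_gracilis vs Calli_nigra: 5
  Ao_alba vs Junco_vulgaris: 6
  Ao_alba vs Calli_nigra: 5
  Junco_vulgaris vs Calli_nigra: 7
The smallest is 2 mismatches, between Hylo_gracilis and Junco_vulgaris; p = 2/13 = 0.154.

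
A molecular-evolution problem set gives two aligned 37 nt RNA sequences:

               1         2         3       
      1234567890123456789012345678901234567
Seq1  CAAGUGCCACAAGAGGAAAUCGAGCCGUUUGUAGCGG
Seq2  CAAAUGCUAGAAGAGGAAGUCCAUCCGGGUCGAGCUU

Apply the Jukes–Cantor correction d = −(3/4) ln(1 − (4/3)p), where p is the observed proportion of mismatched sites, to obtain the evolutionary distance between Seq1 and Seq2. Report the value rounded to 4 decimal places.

Mismatches occur at site 4 (G↔A), site 8 (C↔U), site 10 (C↔G), site 19 (A↔G), site 22 (G↔C), site 24 (G↔U), site 28 (U↔G), site 29 (U↔G), site 31 (G↔C), site 32 (U↔G), site 36 (G↔U), site 37 (G↔U).
p = 12/37 = 0.324324.
d = −0.75 · ln(1 − (4/3)·0.324324) = −0.75 · ln(0.567568) = −0.75 · (-0.566395) = 0.4248.

0.4248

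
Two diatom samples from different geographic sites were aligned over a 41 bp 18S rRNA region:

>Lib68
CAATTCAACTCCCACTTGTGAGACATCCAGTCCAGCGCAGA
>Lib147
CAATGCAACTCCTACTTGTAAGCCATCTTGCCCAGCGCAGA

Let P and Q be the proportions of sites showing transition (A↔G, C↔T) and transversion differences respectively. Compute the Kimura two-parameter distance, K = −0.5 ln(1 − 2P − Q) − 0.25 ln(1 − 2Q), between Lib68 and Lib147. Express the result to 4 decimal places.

Differing sites — 5:T/G (Tv); 13:C/T (Ti); 20:G/A (Ti); 23:A/C (Tv); 28:C/T (Ti); 29:A/T (Tv); 31:T/C (Ti).
Of the 7 differences, 4 transitions and 3 transversions over 41 sites: P = 4/41 = 0.097561, Q = 3/41 = 0.073171.
d = −0.5·ln(0.731707) − 0.25·ln(0.853658) = −0.5·(-0.312375) − 0.25·(-0.158225) = 0.1957.

0.1957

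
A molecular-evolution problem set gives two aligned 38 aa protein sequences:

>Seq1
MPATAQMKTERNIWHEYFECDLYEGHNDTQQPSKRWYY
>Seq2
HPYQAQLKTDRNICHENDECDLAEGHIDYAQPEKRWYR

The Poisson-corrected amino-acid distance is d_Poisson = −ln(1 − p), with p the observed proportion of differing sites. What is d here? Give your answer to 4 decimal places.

Mismatches occur at site 1 (M↔H), site 3 (A↔Y), site 4 (T↔Q), site 7 (M↔L), site 10 (E↔D), site 14 (W↔C), site 17 (Y↔N), site 18 (F↔D), site 23 (Y↔A), site 27 (N↔I), site 29 (T↔Y), site 30 (Q↔A), site 33 (S↔E), site 38 (Y↔R).
p = 14/38 = 0.368421.
d = −ln(1 − 0.368421) = −ln(0.631579) = 0.4595.

0.4595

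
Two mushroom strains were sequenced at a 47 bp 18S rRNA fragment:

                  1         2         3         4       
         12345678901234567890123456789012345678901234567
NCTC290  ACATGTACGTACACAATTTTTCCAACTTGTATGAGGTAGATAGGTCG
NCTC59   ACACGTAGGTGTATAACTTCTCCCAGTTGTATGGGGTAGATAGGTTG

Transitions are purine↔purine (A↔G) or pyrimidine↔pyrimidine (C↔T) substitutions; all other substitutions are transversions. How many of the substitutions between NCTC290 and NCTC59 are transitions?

8

Differing sites — 4:T/C (Ti); 8:C/G (Tv); 11:A/G (Ti); 12:C/T (Ti); 14:C/T (Ti); 17:T/C (Ti); 20:T/C (Ti); 24:A/C (Tv); 26:C/G (Tv); 34:A/G (Ti); 46:C/T (Ti).
Of the 11 differences, 8 transitions and 3 transversions, so the answer is 8.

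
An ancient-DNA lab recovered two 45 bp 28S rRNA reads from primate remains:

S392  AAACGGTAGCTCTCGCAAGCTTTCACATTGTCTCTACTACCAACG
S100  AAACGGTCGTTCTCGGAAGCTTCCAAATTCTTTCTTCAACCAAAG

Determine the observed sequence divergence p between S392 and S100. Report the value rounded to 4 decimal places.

0.2222

The sequences differ at positions 8 (A/C), 10 (C/T), 16 (C/G), 23 (T/C), 26 (C/A), 30 (G/C), 32 (C/T), 36 (A/T), 38 (T/A), 44 (C/A).
There are 10 differences over 45 sites, so p = 10/45 = 0.2222.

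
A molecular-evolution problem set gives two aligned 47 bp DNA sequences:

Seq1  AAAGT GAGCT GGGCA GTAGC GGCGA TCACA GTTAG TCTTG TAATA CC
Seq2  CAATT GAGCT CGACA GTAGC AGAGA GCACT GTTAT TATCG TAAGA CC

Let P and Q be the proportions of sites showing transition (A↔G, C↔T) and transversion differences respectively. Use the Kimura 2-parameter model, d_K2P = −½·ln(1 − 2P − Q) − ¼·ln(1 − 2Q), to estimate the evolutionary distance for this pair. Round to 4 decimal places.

0.3129

Differing sites — 1:A/C (Tv); 4:G/T (Tv); 11:G/C (Tv); 13:G/A (Ti); 21:G/A (Ti); 23:C/A (Tv); 26:T/G (Tv); 30:A/T (Tv); 35:G/T (Tv); 37:C/A (Tv); 39:T/C (Ti); 44:T/G (Tv).
Of the 12 differences, 3 transitions and 9 transversions over 47 sites: P = 3/47 = 0.063830, Q = 9/47 = 0.191489.
d = −0.5·ln(0.680851) − 0.25·ln(0.617022) = −0.5·(-0.384412) − 0.25·(-0.482851) = 0.3129.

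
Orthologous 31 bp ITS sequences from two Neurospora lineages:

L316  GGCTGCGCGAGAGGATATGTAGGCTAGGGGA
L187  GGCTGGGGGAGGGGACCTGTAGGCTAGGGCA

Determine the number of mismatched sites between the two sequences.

Differing sites — 6:C/G; 8:C/G; 12:A/G; 16:T/C; 17:A/C; 30:G/C.
That gives 6 mismatches out of 31 aligned sites, so the Hamming distance is 6.

6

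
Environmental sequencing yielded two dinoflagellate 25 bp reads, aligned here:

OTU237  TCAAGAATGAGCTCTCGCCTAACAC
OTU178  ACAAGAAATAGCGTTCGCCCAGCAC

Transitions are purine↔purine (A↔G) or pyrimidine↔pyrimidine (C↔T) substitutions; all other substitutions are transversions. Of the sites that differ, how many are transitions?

The sequences differ at positions 1 (T/A, transversion), 8 (T/A, transversion), 9 (G/T, transversion), 13 (T/G, transversion), 14 (C/T, transition), 20 (T/C, transition), 22 (A/G, transition).
Of the 7 differences, 3 transitions and 4 transversions, so the answer is 3.

3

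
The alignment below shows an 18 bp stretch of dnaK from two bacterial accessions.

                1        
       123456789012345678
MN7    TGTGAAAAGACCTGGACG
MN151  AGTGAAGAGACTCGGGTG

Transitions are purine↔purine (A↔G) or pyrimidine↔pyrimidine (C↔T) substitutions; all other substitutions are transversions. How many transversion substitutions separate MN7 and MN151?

The sequences differ at positions 1 (T/A, transversion), 7 (A/G, transition), 12 (C/T, transition), 13 (T/C, transition), 16 (A/G, transition), 17 (C/T, transition).
Of the 6 differences, 5 transitions and 1 transversion, so the answer is 1.

1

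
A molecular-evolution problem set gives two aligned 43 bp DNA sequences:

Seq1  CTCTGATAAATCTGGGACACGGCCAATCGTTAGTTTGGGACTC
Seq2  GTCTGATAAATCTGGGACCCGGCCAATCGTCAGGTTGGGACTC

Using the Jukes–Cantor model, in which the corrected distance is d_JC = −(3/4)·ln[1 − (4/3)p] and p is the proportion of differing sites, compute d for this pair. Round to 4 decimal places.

0.0993

Differing sites — 1:C/G; 19:A/C; 31:T/C; 34:T/G.
p = 4/43 = 0.093023.
d = −0.75 · ln(1 − (4/3)·0.093023) = −0.75 · ln(0.875969) = −0.75 · (-0.132425) = 0.0993.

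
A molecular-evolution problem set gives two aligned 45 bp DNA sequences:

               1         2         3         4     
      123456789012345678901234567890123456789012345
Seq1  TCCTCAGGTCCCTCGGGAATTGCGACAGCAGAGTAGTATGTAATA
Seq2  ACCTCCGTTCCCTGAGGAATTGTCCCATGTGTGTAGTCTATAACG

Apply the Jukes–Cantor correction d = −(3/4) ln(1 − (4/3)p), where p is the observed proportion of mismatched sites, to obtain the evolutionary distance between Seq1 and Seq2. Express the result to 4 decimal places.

0.4819

Differing sites — 1:T/A; 6:A/C; 8:G/T; 14:C/G; 15:G/A; 23:C/T; 24:G/C; 25:A/C; 28:G/T; 29:C/G; 30:A/T; 32:A/T; 38:A/C; 40:G/A; 44:T/C; 45:A/G.
p = 16/45 = 0.355556.
d = −0.75 · ln(1 − (4/3)·0.355556) = −0.75 · ln(0.525925) = −0.75 · (-0.642597) = 0.4819.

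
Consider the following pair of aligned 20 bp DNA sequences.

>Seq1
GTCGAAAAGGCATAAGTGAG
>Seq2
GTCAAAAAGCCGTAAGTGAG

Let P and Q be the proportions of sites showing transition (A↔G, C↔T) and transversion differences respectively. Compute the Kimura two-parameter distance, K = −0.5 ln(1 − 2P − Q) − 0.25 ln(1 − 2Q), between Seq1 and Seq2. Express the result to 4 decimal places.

0.1702

Differing sites — 4:G/A (Ti); 10:G/C (Tv); 12:A/G (Ti).
Of the 3 differences, 2 transitions and 1 transversion over 20 sites: P = 2/20 = 0.100000, Q = 1/20 = 0.050000.
d = −0.5·ln(0.750000) − 0.25·ln(0.900000) = −0.5·(-0.287682) − 0.25·(-0.105361) = 0.1702.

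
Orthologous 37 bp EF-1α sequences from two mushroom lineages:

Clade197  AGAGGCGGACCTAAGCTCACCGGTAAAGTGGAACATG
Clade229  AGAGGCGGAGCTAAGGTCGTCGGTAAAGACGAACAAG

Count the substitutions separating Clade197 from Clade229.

7

Differing sites — 10:C/G; 16:C/G; 19:A/G; 20:C/T; 29:T/A; 30:G/C; 36:T/A.
That gives 7 mismatches out of 37 aligned sites, so the Hamming distance is 7.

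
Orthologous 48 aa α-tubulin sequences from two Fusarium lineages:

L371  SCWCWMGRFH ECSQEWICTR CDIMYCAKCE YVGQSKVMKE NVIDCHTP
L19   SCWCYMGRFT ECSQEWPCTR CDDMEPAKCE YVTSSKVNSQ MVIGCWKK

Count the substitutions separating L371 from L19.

16

Differing sites — 5:W/Y; 10:H/T; 17:I/P; 23:I/D; 25:Y/E; 26:C/P; 33:G/T; 34:Q/S; 38:M/N; 39:K/S; 40:E/Q; 41:N/M; 44:D/G; 46:H/W; 47:T/K; 48:P/K.
That gives 16 mismatches out of 48 aligned sites, so the Hamming distance is 16.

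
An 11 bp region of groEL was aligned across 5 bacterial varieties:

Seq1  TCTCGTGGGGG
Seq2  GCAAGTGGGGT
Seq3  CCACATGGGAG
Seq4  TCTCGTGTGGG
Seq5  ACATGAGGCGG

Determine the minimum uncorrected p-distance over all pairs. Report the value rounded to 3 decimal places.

Pairwise Hamming distances:
  Seq1 vs Seq2: 4
  Seq1 vs Seq3: 4
  Seq1 vs Seq4: 1
  Seq1 vs Seq5: 5
  Seq2 vs Seq3: 5
  Seq2 vs Seq4: 5
  Seq2 vs Seq5: 5
  Seq3 vs Seq4: 5
  Seq3 vs Seq5: 6
  Seq4 vs Seq5: 6
The smallest is 1 mismatch, between Seq1 and Seq4; p = 1/11 = 0.091.

0.091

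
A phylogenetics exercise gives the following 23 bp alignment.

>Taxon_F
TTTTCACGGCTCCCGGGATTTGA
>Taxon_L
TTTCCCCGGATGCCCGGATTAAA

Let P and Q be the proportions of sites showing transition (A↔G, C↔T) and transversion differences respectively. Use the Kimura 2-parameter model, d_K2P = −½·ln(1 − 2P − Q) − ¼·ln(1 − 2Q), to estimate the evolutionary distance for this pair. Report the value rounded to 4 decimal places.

Differing sites — 4:T/C (Ti); 6:A/C (Tv); 10:C/A (Tv); 12:C/G (Tv); 15:G/C (Tv); 21:T/A (Tv); 22:G/A (Ti).
Of the 7 differences, 2 transitions and 5 transversions over 23 sites: P = 2/23 = 0.086957, Q = 5/23 = 0.217391.
d = −0.5·ln(0.608695) − 0.25·ln(0.565218) = −0.5·(-0.496438) − 0.25·(-0.570544) = 0.3909.

0.3909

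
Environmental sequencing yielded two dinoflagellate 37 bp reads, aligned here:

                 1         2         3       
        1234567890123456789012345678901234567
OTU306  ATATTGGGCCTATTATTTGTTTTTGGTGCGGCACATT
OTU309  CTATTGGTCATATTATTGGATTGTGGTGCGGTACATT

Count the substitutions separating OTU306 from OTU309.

7

Mismatches occur at site 1 (A→C), site 8 (G→T), site 10 (C→A), site 18 (T→G), site 20 (T→A), site 23 (T→G), site 32 (C→T).
That gives 7 mismatches out of 37 aligned sites, so the Hamming distance is 7.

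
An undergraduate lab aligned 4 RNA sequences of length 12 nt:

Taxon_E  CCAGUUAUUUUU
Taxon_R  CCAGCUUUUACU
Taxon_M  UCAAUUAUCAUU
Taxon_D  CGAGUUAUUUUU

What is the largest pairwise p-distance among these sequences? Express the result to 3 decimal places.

0.500

Pairwise Hamming distances:
  Taxon_E vs Taxon_R: 4
  Taxon_E vs Taxon_M: 4
  Taxon_E vs Taxon_D: 1
  Taxon_R vs Taxon_M: 6
  Taxon_R vs Taxon_D: 5
  Taxon_M vs Taxon_D: 5
The largest is 6 mismatches, between Taxon_R and Taxon_M; p = 6/12 = 0.500.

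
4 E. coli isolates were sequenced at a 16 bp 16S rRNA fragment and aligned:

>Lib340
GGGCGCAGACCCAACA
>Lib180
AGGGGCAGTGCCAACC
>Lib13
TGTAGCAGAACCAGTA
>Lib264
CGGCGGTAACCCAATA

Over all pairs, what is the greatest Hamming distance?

9

Pairwise Hamming distances:
  Lib340 vs Lib180: 5
  Lib340 vs Lib13: 6
  Lib340 vs Lib264: 5
  Lib180 vs Lib13: 8
  Lib180 vs Lib264: 9
  Lib13 vs Lib264: 8
The largest is 9, between Lib180 and Lib264.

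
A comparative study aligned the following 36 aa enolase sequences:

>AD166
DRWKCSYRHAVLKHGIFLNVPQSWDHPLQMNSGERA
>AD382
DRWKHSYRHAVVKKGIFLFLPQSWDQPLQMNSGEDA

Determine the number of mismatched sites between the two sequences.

The sequences differ at positions 5 (C/H), 12 (L/V), 14 (H/K), 19 (N/F), 20 (V/L), 26 (H/Q), 35 (R/D).
That gives 7 mismatches out of 36 aligned sites, so the Hamming distance is 7.

7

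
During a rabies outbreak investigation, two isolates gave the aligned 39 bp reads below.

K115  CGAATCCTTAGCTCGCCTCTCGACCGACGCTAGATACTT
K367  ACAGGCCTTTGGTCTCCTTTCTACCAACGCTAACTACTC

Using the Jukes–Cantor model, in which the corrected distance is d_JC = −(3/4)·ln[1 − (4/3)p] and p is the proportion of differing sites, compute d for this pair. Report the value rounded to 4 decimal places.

The sequences differ at positions 1 (C/A), 2 (G/C), 4 (A/G), 5 (T/G), 10 (A/T), 12 (C/G), 15 (G/T), 19 (C/T), 22 (G/T), 26 (G/A), 33 (G/A), 34 (A/C), 39 (T/C).
p = 13/39 = 0.333333.
d = −0.75 · ln(1 − (4/3)·0.333333) = −0.75 · ln(0.555556) = −0.75 · (-0.587786) = 0.4408.

0.4408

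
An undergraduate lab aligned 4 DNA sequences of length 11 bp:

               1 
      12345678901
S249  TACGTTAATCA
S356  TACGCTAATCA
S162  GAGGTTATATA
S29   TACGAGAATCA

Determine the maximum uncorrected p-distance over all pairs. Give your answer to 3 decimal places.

0.636

Pairwise Hamming distances:
  S249 vs S356: 1
  S249 vs S162: 5
  S249 vs S29: 2
  S356 vs S162: 6
  S356 vs S29: 2
  S162 vs S29: 7
The largest is 7 mismatches, between S162 and S29; p = 7/11 = 0.636.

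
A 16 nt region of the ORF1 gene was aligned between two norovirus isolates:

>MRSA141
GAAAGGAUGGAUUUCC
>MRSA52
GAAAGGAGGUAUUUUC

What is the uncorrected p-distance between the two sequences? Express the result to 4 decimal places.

The sequences differ at positions 8 (U/G), 10 (G/U), 15 (C/U).
There are 3 differences over 16 sites, so p = 3/16 = 0.1875.

0.1875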